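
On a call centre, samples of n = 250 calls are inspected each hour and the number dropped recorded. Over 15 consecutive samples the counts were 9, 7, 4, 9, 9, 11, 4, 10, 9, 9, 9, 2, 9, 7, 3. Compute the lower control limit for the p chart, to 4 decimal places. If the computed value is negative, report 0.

0.0000

p̄ = Σdᵢ / (k·n) = 111 / (15 × 250) = 0.02960
LCL = p̄ − 3·√(p̄(1−p̄)/n) = 0.02960 − 3 × 0.01072 = -0.00256 → 0 (negative, so LCL = 0)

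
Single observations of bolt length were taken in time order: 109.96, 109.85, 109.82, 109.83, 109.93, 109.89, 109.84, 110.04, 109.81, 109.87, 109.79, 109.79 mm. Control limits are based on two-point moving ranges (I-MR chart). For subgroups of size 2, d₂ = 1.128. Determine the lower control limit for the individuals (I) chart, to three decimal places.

109.648

X̄ = (109.96 + 109.85 + 109.82 + 109.83 + 109.93 + 109.89 + 109.84 + 110.04 + 109.81 + 109.87 + 109.79 + 109.79) / 12 = 109.8683
Moving ranges: 0.11, 0.03, 0.01, 0.10, 0.04, 0.05, 0.20, 0.23, 0.06, 0.08, 0.00; M̄R̄ = 0.9100 / 11 = 0.0827
LCL = X̄ − 3·M̄R̄/d₂ = 109.8683 − 3 × 0.0827 / 1.128 = 109.6483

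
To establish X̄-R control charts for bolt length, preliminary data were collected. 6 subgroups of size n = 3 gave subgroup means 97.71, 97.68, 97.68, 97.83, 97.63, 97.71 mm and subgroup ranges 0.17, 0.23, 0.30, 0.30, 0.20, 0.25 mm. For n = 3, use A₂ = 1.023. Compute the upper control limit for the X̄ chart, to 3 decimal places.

97.954

X̄̄ = (97.71 + 97.68 + 97.68 + 97.83 + 97.63 + 97.71) / 6 = 586.2400 / 6 = 97.7067
R̄ = (0.17 + 0.23 + 0.30 + 0.30 + 0.20 + 0.25) / 6 = 1.4500 / 6 = 0.2417
UCL = X̄̄ + A₂·R̄ = 97.7067 + 1.023 × 0.2417 = 97.9539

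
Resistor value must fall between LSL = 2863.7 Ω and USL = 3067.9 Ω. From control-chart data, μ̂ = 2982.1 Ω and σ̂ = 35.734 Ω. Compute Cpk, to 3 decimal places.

Cpu = (USL − μ̂) / (3σ̂) = (3067.9 − 2982.1) / (3 × 35.734) = 0.8004; Cpl = (μ̂ − LSL) / (3σ̂) = (2982.1 − 2863.7) / (3 × 35.734) = 1.1045; Cpk = min(Cpu, Cpl) = 0.8004

0.800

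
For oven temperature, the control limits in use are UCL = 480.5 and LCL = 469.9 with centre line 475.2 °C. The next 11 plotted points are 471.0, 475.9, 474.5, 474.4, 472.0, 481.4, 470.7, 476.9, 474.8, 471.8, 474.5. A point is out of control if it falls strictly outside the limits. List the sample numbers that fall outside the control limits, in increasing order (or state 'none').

Compare each point to [469.9, 480.5]: sample 6 = 481.4 > UCL.

6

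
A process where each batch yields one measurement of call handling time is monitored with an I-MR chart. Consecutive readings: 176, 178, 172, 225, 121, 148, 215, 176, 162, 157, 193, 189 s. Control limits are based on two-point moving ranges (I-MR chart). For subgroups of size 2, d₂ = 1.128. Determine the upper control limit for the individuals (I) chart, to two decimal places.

262.32

X̄ = (176 + 178 + 172 + 225 + 121 + 148 + 215 + 176 + 162 + 157 + 193 + 189) / 12 = 176.0000
Moving ranges: 2, 6, 53, 104, 27, 67, 39, 14, 5, 36, 4; M̄R̄ = 357.0000 / 11 = 32.4545
UCL = X̄ + 3·M̄R̄/d₂ = 176.0000 + 3 × 32.4545 / 1.128 = 262.3153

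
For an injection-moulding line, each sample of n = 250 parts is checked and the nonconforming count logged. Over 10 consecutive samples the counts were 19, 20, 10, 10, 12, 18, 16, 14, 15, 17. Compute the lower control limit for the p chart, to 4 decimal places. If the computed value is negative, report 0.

p̄ = Σdᵢ / (k·n) = 151 / (10 × 250) = 0.06040
LCL = p̄ − 3·√(p̄(1−p̄)/n) = 0.06040 − 3 × 0.01507 = 0.01520

0.0152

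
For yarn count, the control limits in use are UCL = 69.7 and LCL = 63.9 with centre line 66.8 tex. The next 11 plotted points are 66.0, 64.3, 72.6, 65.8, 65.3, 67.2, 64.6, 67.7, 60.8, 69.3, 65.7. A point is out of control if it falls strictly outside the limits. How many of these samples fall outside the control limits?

Compare each point to [63.9, 69.7]: sample 3 = 72.6 > UCL; sample 9 = 60.8 < LCL.

2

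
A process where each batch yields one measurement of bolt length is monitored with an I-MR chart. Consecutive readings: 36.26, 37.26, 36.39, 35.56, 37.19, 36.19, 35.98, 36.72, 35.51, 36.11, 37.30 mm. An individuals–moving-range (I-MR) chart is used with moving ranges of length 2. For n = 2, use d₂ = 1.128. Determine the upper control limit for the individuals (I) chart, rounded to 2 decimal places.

X̄ = (36.26 + 37.26 + 36.39 + 35.56 + 37.19 + 36.19 + 35.98 + 36.72 + 35.51 + 36.11 + 37.30) / 11 = 36.4064
Moving ranges: 1.00, 0.87, 0.83, 1.63, 1.00, 0.21, 0.74, 1.21, 0.60, 1.19; M̄R̄ = 9.2800 / 10 = 0.9280
UCL = X̄ + 3·M̄R̄/d₂ = 36.4064 + 3 × 0.9280 / 1.128 = 38.8744

38.87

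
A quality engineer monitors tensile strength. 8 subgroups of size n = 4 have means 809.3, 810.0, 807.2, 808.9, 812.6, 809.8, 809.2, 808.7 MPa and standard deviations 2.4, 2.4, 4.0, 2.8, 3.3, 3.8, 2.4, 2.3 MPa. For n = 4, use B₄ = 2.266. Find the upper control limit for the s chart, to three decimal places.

s̄ = (2.4 + 2.4 + 4.0 + 2.8 + 3.3 + 3.8 + 2.4 + 2.3) / 8 = 2.9250
UCL_s = B₄·s̄ = 2.266 × 2.9250 = 6.6280

6.628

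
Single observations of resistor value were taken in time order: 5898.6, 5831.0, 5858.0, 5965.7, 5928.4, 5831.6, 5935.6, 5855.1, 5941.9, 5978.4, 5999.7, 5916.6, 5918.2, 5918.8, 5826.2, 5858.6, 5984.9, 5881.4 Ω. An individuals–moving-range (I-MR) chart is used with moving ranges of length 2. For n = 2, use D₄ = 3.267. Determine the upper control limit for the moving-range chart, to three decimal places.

212.470

Moving ranges: 67.6, 27.0, 107.7, 37.3, 96.8, 104.0, 80.5, 86.8, 36.5, 21.3, 83.1, 1.6, 0.6, 92.6, 32.4, 126.3, 103.5; M̄R̄ = 1105.6000 / 17 = 65.0353
UCL_MR = D₄·M̄R̄ = 3.267 × 65.0353 = 212.4703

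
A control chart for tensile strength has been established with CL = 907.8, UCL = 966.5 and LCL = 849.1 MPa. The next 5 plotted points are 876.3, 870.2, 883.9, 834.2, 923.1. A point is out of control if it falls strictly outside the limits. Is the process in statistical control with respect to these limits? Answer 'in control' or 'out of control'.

Compare each point to [849.1, 966.5]: sample 4 = 834.2 < LCL.

out of control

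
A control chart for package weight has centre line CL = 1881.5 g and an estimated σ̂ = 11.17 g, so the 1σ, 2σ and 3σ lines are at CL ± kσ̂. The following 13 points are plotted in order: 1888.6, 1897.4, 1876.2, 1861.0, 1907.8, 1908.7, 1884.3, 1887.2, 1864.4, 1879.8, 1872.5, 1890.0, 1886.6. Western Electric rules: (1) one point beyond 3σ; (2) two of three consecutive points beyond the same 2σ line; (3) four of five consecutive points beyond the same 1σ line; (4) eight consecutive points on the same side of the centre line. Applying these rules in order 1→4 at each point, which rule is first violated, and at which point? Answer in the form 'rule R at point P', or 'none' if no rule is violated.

Zone of each point (C = within 1σ̂, B = 1σ̂–2σ̂, A = 2σ̂–3σ̂, * = beyond 3σ̂; sign = side of CL): 1:+C, 2:+B, 3:-C, 4:-B, 5:+A, 6:+A, 7:+C, 8:+C, 9:-B, 10:-C, 11:-C, 12:+C, 13:+C
Rule 2 (two of three consecutive points beyond the same 2σ limit) is satisfied at point 6.

rule 2 at point 6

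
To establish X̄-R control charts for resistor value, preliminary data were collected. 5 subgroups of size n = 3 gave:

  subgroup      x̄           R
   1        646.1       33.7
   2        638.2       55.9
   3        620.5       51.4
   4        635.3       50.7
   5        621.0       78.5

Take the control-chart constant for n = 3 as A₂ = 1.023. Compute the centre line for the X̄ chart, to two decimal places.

X̄̄ = (646.1 + 638.2 + 620.5 + 635.3 + 621.0) / 5 = 3161.1000 / 5 = 632.2200
CL = X̄̄ = 632.2200

632.22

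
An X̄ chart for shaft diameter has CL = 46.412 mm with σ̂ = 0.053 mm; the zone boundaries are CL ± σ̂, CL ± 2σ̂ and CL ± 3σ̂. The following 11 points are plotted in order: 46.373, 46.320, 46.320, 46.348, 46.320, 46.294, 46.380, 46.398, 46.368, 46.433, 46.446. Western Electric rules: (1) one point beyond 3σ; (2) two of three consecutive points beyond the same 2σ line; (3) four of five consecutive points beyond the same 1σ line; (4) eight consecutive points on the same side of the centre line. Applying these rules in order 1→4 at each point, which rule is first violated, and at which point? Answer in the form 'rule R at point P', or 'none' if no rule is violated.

rule 3 at point 5

Zone of each point (C = within 1σ̂, B = 1σ̂–2σ̂, A = 2σ̂–3σ̂, * = beyond 3σ̂; sign = side of CL): 1:-C, 2:-B, 3:-B, 4:-B, 5:-B, 6:-A, 7:-C, 8:-C, 9:-C, 10:+C, 11:+C
Rule 3 (four of five consecutive points beyond the same 1σ limit) is satisfied at point 5.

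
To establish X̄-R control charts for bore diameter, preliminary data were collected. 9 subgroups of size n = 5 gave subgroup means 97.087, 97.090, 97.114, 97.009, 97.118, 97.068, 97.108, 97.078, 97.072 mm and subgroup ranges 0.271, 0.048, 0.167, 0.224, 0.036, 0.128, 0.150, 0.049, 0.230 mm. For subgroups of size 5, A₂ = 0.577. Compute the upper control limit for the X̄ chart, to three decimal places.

97.166

X̄̄ = (97.087 + 97.090 + 97.114 + 97.009 + 97.118 + 97.068 + 97.108 + 97.078 + 97.072) / 9 = 873.7440 / 9 = 97.0827
R̄ = (0.271 + 0.048 + 0.167 + 0.224 + 0.036 + 0.128 + 0.150 + 0.049 + 0.230) / 9 = 1.3030 / 9 = 0.1448
UCL = X̄̄ + A₂·R̄ = 97.0827 + 0.577 × 0.1448 = 97.1662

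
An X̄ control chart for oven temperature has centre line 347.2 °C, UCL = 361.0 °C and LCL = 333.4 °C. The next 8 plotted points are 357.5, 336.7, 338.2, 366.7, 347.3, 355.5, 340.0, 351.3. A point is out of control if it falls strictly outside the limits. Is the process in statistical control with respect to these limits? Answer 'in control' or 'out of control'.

out of control

Compare each point to [333.4, 361.0]: sample 4 = 366.7 > UCL.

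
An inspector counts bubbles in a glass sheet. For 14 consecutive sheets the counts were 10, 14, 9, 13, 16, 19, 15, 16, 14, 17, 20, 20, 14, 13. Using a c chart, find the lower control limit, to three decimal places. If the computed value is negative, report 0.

3.381

c̄ = (10 + 14 + 9 + 13 + 16 + 19 + 15 + 16 + 14 + 17 + 20 + 20 + 14 + 13) / 14 = 210 / 14 = 15.0000
LCL = c̄ − 3√c̄ = 15.0000 − 3 × 3.8730 = 3.3810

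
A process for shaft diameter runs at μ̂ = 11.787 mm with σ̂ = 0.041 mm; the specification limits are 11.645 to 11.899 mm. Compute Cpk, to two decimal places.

Cpu = (USL − μ̂) / (3σ̂) = (11.899 − 11.787) / (3 × 0.041) = 0.9106; Cpl = (μ̂ − LSL) / (3σ̂) = (11.787 − 11.645) / (3 × 0.041) = 1.1545; Cpk = min(Cpu, Cpl) = 0.9106

0.91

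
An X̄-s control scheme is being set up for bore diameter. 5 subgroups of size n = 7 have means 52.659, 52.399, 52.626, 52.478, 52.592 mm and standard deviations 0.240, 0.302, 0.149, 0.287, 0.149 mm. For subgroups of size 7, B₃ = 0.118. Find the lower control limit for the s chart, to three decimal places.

s̄ = (0.240 + 0.302 + 0.149 + 0.287 + 0.149) / 5 = 0.2254
LCL_s = B₃·s̄ = 0.118 × 0.2254 = 0.0266

0.027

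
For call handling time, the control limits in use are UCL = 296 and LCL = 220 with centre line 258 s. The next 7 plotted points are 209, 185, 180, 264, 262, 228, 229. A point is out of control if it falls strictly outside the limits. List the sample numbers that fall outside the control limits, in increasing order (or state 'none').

1, 2, 3

Compare each point to [220, 296]: sample 1 = 209 < LCL; sample 2 = 185 < LCL; sample 3 = 180 < LCL.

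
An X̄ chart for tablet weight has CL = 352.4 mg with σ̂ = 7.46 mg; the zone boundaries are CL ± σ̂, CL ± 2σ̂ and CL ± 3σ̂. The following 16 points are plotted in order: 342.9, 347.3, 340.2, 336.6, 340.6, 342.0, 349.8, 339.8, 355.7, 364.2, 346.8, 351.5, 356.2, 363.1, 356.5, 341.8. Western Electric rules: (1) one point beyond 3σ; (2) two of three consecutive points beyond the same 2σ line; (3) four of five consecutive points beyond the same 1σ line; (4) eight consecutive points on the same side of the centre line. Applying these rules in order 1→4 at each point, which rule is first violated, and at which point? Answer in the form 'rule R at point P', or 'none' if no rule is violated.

rule 3 at point 5

Zone of each point (C = within 1σ̂, B = 1σ̂–2σ̂, A = 2σ̂–3σ̂, * = beyond 3σ̂; sign = side of CL): 1:-B, 2:-C, 3:-B, 4:-A, 5:-B, 6:-B, 7:-C, 8:-B, 9:+C, 10:+B, 11:-C, 12:-C, 13:+C, 14:+B, 15:+C, 16:-B
Rule 3 (four of five consecutive points beyond the same 1σ limit) is satisfied at point 5.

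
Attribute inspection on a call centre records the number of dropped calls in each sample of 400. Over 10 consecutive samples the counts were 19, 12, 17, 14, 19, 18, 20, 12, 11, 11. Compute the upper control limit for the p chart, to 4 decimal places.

0.0670

p̄ = Σdᵢ / (k·n) = 153 / (10 × 400) = 0.03825
UCL = p̄ + 3·√(p̄(1−p̄)/n) = 0.03825 + 3 × √(0.03825×0.96175/400) = 0.03825 + 3 × 0.00959 = 0.06702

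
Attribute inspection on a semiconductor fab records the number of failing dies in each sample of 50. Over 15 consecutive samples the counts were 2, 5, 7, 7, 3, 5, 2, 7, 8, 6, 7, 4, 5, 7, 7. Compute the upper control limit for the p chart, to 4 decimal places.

p̄ = Σdᵢ / (k·n) = 82 / (15 × 50) = 0.10933
UCL = p̄ + 3·√(p̄(1−p̄)/n) = 0.10933 + 3 × √(0.10933×0.89067/50) = 0.10933 + 3 × 0.04413 = 0.24173

0.2417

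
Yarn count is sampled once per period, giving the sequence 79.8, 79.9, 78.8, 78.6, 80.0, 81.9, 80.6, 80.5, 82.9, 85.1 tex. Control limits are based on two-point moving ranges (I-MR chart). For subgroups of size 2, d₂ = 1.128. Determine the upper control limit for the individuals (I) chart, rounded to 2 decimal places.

X̄ = (79.8 + 79.9 + 78.8 + 78.6 + 80.0 + 81.9 + 80.6 + 80.5 + 82.9 + 85.1) / 10 = 80.8100
Moving ranges: 0.1, 1.1, 0.2, 1.4, 1.9, 1.3, 0.1, 2.4, 2.2; M̄R̄ = 10.7000 / 9 = 1.1889
UCL = X̄ + 3·M̄R̄/d₂ = 80.8100 + 3 × 1.1889 / 1.128 = 83.9719

83.97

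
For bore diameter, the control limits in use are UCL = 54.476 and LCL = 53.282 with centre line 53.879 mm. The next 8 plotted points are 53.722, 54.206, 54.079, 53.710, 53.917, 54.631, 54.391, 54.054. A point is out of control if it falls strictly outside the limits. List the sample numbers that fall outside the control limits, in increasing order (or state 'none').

6

Compare each point to [53.282, 54.476]: sample 6 = 54.631 > UCL.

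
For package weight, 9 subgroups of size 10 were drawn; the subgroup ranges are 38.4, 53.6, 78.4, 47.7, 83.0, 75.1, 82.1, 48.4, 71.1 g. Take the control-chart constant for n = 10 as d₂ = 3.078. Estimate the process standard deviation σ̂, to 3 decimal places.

20.858

R̄ = (38.4 + 53.6 + 78.4 + 47.7 + 83.0 + 75.1 + 82.1 + 48.4 + 71.1) / 9 = 64.2000
σ̂ = R̄ / d₂ = 64.2000 / 3.078 = 20.8577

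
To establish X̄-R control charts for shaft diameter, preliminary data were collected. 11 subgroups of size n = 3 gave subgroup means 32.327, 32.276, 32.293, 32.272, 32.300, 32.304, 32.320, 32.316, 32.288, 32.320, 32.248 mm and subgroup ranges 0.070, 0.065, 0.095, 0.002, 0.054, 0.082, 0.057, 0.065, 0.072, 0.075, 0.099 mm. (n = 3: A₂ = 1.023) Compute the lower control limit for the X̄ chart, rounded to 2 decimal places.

32.23

X̄̄ = (32.327 + 32.276 + 32.293 + 32.272 + 32.300 + 32.304 + 32.320 + 32.316 + 32.288 + 32.320 + 32.248) / 11 = 355.2640 / 11 = 32.2967
R̄ = (0.070 + 0.065 + 0.095 + 0.002 + 0.054 + 0.082 + 0.057 + 0.065 + 0.072 + 0.075 + 0.099) / 11 = 0.7360 / 11 = 0.0669
LCL = X̄̄ − A₂·R̄ = 32.2967 − 1.023 × 0.0669 = 32.2283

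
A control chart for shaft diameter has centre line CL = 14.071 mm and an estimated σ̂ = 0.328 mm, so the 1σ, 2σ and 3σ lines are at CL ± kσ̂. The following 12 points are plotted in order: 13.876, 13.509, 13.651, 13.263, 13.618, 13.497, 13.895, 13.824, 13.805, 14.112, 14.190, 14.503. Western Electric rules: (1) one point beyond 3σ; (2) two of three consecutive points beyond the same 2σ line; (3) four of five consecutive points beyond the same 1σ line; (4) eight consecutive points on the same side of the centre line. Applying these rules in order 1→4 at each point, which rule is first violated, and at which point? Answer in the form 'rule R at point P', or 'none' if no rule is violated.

rule 3 at point 5

Zone of each point (C = within 1σ̂, B = 1σ̂–2σ̂, A = 2σ̂–3σ̂, * = beyond 3σ̂; sign = side of CL): 1:-C, 2:-B, 3:-B, 4:-A, 5:-B, 6:-B, 7:-C, 8:-C, 9:-C, 10:+C, 11:+C, 12:+B
Rule 3 (four of five consecutive points beyond the same 1σ limit) is satisfied at point 5.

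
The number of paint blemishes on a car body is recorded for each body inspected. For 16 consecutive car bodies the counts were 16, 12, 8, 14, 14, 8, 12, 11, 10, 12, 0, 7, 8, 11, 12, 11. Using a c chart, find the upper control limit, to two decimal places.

c̄ = (16 + 12 + 8 + 14 + 14 + 8 + 12 + 11 + 10 + 12 + 0 + 7 + 8 + 11 + 12 + 11) / 16 = 166 / 16 = 10.3750
UCL = c̄ + 3√c̄ = 10.3750 + 3 × √10.3750 = 10.3750 + 3 × 3.2210 = 20.0381

20.04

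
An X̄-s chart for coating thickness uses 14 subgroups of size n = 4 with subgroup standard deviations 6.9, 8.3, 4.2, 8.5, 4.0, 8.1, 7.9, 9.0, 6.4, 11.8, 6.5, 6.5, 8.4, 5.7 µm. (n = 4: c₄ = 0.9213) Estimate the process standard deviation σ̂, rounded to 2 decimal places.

7.92

s̄ = (6.9 + 8.3 + 4.2 + 8.5 + 4.0 + 8.1 + 7.9 + 9.0 + 6.4 + 11.8 + 6.5 + 6.5 + 8.4 + 5.7) / 14 = 7.3000
σ̂ = s̄ / c₄ = 7.3000 / 0.9213 = 7.9236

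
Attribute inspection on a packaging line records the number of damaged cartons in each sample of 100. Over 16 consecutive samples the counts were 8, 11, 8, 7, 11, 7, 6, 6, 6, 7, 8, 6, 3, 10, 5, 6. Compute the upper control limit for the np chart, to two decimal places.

14.94

p̄ = Σdᵢ / (k·n) = 115 / (16 × 100) = 0.07187
UCL = np̄ + 3·√(np̄(1−p̄)) = 7.1875 + 3 × √(7.1875×0.92812) = 7.1875 + 3 × 2.5828 = 14.9359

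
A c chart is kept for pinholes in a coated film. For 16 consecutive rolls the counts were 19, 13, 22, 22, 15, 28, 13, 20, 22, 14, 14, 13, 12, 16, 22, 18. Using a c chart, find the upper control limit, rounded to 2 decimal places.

c̄ = (19 + 13 + 22 + 22 + 15 + 28 + 13 + 20 + 22 + 14 + 14 + 13 + 12 + 16 + 22 + 18) / 16 = 283 / 16 = 17.6875
UCL = c̄ + 3√c̄ = 17.6875 + 3 × √17.6875 = 17.6875 + 3 × 4.2057 = 30.3045

30.30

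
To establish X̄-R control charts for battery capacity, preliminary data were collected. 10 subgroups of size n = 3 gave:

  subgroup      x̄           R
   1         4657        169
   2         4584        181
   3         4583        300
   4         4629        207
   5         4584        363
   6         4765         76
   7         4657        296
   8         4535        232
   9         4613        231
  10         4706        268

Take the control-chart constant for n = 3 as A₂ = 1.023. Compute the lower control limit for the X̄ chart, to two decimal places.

4393.66

X̄̄ = (4657 + 4584 + 4583 + 4629 + 4584 + 4765 + 4657 + 4535 + 4613 + 4706) / 10 = 46313.0000 / 10 = 4631.3000
R̄ = (169 + 181 + 300 + 207 + 363 + 76 + 296 + 232 + 231 + 268) / 10 = 2323.0000 / 10 = 232.3000
LCL = X̄̄ − A₂·R̄ = 4631.3000 − 1.023 × 232.3000 = 4393.6571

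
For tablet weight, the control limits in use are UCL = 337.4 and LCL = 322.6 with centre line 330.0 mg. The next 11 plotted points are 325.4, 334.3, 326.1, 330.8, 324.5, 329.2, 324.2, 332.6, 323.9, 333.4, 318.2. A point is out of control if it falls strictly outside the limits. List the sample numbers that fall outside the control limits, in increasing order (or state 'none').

11

Compare each point to [322.6, 337.4]: sample 11 = 318.2 < LCL.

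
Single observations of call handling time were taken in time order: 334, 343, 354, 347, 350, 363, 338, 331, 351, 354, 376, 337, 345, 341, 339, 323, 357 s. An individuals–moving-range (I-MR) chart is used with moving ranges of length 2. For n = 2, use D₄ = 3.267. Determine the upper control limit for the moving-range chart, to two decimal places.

45.53

Moving ranges: 9, 11, 7, 3, 13, 25, 7, 20, 3, 22, 39, 8, 4, 2, 16, 34; M̄R̄ = 223.0000 / 16 = 13.9375
UCL_MR = D₄·M̄R̄ = 3.267 × 13.9375 = 45.5338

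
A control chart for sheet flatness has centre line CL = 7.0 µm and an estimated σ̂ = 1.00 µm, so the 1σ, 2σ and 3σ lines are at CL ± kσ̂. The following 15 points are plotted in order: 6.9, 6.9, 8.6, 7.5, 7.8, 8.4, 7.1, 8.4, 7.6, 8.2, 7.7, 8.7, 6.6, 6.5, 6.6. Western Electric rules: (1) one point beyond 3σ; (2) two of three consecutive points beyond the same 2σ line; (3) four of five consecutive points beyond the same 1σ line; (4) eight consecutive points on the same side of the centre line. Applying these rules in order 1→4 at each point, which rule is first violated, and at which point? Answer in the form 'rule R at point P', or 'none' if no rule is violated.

rule 4 at point 10

Zone of each point (C = within 1σ̂, B = 1σ̂–2σ̂, A = 2σ̂–3σ̂, * = beyond 3σ̂; sign = side of CL): 1:-C, 2:-C, 3:+B, 4:+C, 5:+C, 6:+B, 7:+C, 8:+B, 9:+C, 10:+B, 11:+C, 12:+B, 13:-C, 14:-C, 15:-C
Rule 4 (eight consecutive points on the same side of the centre line) is satisfied at point 10.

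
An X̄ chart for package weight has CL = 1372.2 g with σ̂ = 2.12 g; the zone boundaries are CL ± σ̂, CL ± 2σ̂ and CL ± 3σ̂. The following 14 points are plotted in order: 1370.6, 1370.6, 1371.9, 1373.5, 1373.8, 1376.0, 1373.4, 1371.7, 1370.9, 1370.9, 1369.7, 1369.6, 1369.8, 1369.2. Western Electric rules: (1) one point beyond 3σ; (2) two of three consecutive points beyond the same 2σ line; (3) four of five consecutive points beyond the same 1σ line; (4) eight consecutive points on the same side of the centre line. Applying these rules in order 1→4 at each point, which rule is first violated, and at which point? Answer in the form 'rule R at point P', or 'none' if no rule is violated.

Zone of each point (C = within 1σ̂, B = 1σ̂–2σ̂, A = 2σ̂–3σ̂, * = beyond 3σ̂; sign = side of CL): 1:-C, 2:-C, 3:-C, 4:+C, 5:+C, 6:+B, 7:+C, 8:-C, 9:-C, 10:-C, 11:-B, 12:-B, 13:-B, 14:-B
Rule 3 (four of five consecutive points beyond the same 1σ limit) is satisfied at point 14.

rule 3 at point 14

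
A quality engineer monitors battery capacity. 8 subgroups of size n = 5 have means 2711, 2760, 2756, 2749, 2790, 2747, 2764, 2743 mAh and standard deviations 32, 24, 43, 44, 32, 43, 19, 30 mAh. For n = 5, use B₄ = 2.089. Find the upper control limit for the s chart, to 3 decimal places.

s̄ = (32 + 24 + 43 + 44 + 32 + 43 + 19 + 30) / 8 = 33.3750
UCL_s = B₄·s̄ = 2.089 × 33.3750 = 69.7204

69.720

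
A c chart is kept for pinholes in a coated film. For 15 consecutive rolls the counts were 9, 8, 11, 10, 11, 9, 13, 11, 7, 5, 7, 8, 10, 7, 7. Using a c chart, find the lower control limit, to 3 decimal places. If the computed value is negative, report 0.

c̄ = (9 + 8 + 11 + 10 + 11 + 9 + 13 + 11 + 7 + 5 + 7 + 8 + 10 + 7 + 7) / 15 = 133 / 15 = 8.8667
LCL = c̄ − 3√c̄ = 8.8667 − 3 × 2.9777 = -0.0664 → 0 (cannot be negative)

0.000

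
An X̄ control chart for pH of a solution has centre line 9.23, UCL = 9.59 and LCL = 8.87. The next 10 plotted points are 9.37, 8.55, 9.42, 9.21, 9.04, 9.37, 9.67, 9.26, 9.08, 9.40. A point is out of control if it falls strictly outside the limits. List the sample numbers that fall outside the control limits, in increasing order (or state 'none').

Compare each point to [8.87, 9.59]: sample 2 = 8.55 < LCL; sample 7 = 9.67 > UCL.

2, 7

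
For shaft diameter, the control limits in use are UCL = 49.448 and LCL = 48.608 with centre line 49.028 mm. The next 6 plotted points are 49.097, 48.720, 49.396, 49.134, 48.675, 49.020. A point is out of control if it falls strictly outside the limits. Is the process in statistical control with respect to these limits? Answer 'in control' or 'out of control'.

All 6 points lie within [48.608, 49.448].

in control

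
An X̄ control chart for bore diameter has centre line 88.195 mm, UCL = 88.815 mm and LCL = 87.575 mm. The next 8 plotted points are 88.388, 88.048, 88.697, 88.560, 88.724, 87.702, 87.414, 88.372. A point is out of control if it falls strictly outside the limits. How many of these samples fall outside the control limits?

Compare each point to [87.575, 88.815]: sample 7 = 87.414 < LCL.

1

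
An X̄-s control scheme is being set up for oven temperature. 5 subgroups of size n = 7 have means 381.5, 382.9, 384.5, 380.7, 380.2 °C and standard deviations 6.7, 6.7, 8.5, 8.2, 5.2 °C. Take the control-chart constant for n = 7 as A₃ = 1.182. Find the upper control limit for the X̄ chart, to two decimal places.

X̄̄ = (381.5 + 382.9 + 384.5 + 380.7 + 380.2) / 5 = 381.9600
s̄ = (6.7 + 6.7 + 8.5 + 8.2 + 5.2) / 5 = 7.0600
UCL = X̄̄ + A₃·s̄ = 381.9600 + 1.182 × 7.0600 = 390.3049

390.30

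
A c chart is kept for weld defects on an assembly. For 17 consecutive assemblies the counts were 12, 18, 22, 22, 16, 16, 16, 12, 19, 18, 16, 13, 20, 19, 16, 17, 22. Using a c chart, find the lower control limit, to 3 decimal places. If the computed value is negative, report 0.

c̄ = (12 + 18 + 22 + 22 + 16 + 16 + 16 + 12 + 19 + 18 + 16 + 13 + 20 + 19 + 16 + 17 + 22) / 17 = 294 / 17 = 17.2941
LCL = c̄ − 3√c̄ = 17.2941 − 3 × 4.1586 = 4.8183

4.818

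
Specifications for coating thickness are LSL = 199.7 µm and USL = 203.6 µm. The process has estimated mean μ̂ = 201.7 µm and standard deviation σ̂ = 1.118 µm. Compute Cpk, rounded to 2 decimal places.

0.57

Cpu = (USL − μ̂) / (3σ̂) = (203.6 − 201.7) / (3 × 1.118) = 0.5665; Cpl = (μ̂ − LSL) / (3σ̂) = (201.7 − 199.7) / (3 × 1.118) = 0.5963; Cpk = min(Cpu, Cpl) = 0.5665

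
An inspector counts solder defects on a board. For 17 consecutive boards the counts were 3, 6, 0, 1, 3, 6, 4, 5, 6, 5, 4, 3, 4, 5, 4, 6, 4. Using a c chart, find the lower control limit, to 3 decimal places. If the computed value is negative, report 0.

0.000

c̄ = (3 + 6 + 0 + 1 + 3 + 6 + 4 + 5 + 6 + 5 + 4 + 3 + 4 + 5 + 4 + 6 + 4) / 17 = 69 / 17 = 4.0588
LCL = c̄ − 3√c̄ = 4.0588 − 3 × 2.0147 = -1.9851 → 0 (cannot be negative)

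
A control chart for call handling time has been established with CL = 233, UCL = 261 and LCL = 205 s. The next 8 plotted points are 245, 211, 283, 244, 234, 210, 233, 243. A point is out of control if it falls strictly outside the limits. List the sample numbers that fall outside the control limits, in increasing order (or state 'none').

3

Compare each point to [205, 261]: sample 3 = 283 > UCL.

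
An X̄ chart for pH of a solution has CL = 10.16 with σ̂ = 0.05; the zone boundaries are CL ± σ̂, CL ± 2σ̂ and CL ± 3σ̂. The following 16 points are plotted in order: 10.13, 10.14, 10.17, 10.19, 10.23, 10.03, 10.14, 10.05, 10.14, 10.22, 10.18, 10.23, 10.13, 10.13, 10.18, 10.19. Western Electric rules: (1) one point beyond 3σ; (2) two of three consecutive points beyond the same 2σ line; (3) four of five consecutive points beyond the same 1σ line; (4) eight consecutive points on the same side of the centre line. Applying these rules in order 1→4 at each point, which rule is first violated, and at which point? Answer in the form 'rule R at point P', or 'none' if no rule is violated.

rule 2 at point 8

Zone of each point (C = within 1σ̂, B = 1σ̂–2σ̂, A = 2σ̂–3σ̂, * = beyond 3σ̂; sign = side of CL): 1:-C, 2:-C, 3:+C, 4:+C, 5:+B, 6:-A, 7:-C, 8:-A, 9:-C, 10:+B, 11:+C, 12:+B, 13:-C, 14:-C, 15:+C, 16:+C
Rule 2 (two of three consecutive points beyond the same 2σ limit) is satisfied at point 8.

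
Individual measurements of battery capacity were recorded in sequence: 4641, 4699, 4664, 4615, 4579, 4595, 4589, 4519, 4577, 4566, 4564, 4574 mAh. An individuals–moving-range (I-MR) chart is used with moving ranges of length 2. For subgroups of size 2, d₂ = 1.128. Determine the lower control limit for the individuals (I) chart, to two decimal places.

4513.64

X̄ = (4641 + 4699 + 4664 + 4615 + 4579 + 4595 + 4589 + 4519 + 4577 + 4566 + 4564 + 4574) / 12 = 4598.5000
Moving ranges: 58, 35, 49, 36, 16, 6, 70, 58, 11, 2, 10; M̄R̄ = 351.0000 / 11 = 31.9091
LCL = X̄ − 3·M̄R̄/d₂ = 4598.5000 − 3 × 31.9091 / 1.128 = 4513.6354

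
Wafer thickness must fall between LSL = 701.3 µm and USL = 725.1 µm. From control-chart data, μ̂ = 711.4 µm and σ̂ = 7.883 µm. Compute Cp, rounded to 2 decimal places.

Cp = (USL − LSL) / (6σ̂) = (725.1 − 701.3) / (6 × 7.883) = 23.8000 / 47.2980 = 0.5032

0.50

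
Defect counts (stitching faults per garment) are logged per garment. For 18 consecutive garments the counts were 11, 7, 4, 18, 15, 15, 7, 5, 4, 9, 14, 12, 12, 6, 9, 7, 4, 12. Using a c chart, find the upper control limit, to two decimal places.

c̄ = (11 + 7 + 4 + 18 + 15 + 15 + 7 + 5 + 4 + 9 + 14 + 12 + 12 + 6 + 9 + 7 + 4 + 12) / 18 = 171 / 18 = 9.5000
UCL = c̄ + 3√c̄ = 9.5000 + 3 × √9.5000 = 9.5000 + 3 × 3.0822 = 18.7466

18.75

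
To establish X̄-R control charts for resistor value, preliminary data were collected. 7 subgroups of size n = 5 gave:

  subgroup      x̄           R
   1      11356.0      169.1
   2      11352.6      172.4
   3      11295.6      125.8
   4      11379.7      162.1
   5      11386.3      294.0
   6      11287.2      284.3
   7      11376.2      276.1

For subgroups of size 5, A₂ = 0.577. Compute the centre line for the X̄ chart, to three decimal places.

11347.657

X̄̄ = (11356.0 + 11352.6 + 11295.6 + 11379.7 + 11386.3 + 11287.2 + 11376.2) / 7 = 79433.6000 / 7 = 11347.6571
CL = X̄̄ = 11347.6571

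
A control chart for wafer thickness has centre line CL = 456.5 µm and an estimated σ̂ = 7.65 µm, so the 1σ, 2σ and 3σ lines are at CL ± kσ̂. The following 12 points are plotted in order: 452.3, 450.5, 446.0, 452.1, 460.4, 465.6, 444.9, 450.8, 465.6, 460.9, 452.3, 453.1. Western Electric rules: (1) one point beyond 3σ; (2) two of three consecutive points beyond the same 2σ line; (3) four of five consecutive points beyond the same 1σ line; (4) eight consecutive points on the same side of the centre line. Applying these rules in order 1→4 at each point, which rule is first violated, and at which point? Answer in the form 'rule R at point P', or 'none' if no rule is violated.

Zone of each point (C = within 1σ̂, B = 1σ̂–2σ̂, A = 2σ̂–3σ̂, * = beyond 3σ̂; sign = side of CL): 1:-C, 2:-C, 3:-B, 4:-C, 5:+C, 6:+B, 7:-B, 8:-C, 9:+B, 10:+C, 11:-C, 12:-C
No rule fires across all 12 points.

none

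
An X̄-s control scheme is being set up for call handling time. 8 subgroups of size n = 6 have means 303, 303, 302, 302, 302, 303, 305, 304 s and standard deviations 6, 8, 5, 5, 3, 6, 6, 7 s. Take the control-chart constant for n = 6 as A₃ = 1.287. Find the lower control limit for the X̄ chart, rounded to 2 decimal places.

295.60

X̄̄ = (303 + 303 + 302 + 302 + 302 + 303 + 305 + 304) / 8 = 303.0000
s̄ = (6 + 8 + 5 + 5 + 3 + 6 + 6 + 7) / 8 = 5.7500
LCL = X̄̄ − A₃·s̄ = 303.0000 − 1.287 × 5.7500 = 295.5997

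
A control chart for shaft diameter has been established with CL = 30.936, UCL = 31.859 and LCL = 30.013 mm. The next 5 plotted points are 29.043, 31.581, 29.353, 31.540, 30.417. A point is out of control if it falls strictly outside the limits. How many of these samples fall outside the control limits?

2

Compare each point to [30.013, 31.859]: sample 1 = 29.043 < LCL; sample 3 = 29.353 < LCL.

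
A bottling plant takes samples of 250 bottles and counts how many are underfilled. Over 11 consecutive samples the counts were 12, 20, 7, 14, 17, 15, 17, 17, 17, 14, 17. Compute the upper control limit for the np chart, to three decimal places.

26.510

p̄ = Σdᵢ / (k·n) = 167 / (11 × 250) = 0.06073
UCL = np̄ + 3·√(np̄(1−p̄)) = 15.1818 + 3 × √(15.1818×0.93927) = 15.1818 + 3 × 3.7762 = 26.5105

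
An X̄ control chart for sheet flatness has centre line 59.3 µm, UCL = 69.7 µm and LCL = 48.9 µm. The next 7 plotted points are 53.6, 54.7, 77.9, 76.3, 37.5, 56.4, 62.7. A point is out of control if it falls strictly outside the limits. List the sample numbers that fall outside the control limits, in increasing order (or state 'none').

3, 4, 5

Compare each point to [48.9, 69.7]: sample 3 = 77.9 > UCL; sample 4 = 76.3 > UCL; sample 5 = 37.5 < LCL.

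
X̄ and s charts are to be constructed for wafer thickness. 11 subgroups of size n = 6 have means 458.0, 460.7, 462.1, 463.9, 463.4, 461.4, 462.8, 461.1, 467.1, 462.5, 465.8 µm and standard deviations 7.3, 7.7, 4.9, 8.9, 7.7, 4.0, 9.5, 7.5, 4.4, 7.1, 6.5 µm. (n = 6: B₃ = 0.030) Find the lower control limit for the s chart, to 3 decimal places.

0.206

s̄ = (7.3 + 7.7 + 4.9 + 8.9 + 7.7 + 4.0 + 9.5 + 7.5 + 4.4 + 7.1 + 6.5) / 11 = 6.8636
LCL_s = B₃·s̄ = 0.030 × 6.8636 = 0.2059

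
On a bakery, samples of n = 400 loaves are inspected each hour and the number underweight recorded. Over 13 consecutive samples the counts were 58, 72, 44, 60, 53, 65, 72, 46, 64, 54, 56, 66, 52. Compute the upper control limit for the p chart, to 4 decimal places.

p̄ = Σdᵢ / (k·n) = 762 / (13 × 400) = 0.14654
UCL = p̄ + 3·√(p̄(1−p̄)/n) = 0.14654 + 3 × √(0.14654×0.85346/400) = 0.14654 + 3 × 0.01768 = 0.19959

0.1996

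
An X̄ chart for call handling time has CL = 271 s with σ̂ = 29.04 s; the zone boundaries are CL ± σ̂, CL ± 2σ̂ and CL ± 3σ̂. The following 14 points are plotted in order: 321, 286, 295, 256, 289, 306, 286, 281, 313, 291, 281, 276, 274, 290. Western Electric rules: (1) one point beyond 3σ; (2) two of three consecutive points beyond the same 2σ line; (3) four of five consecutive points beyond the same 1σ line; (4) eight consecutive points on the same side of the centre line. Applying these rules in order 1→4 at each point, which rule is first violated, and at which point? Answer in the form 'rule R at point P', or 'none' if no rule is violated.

rule 4 at point 12

Zone of each point (C = within 1σ̂, B = 1σ̂–2σ̂, A = 2σ̂–3σ̂, * = beyond 3σ̂; sign = side of CL): 1:+B, 2:+C, 3:+C, 4:-C, 5:+C, 6:+B, 7:+C, 8:+C, 9:+B, 10:+C, 11:+C, 12:+C, 13:+C, 14:+C
Rule 4 (eight consecutive points on the same side of the centre line) is satisfied at point 12.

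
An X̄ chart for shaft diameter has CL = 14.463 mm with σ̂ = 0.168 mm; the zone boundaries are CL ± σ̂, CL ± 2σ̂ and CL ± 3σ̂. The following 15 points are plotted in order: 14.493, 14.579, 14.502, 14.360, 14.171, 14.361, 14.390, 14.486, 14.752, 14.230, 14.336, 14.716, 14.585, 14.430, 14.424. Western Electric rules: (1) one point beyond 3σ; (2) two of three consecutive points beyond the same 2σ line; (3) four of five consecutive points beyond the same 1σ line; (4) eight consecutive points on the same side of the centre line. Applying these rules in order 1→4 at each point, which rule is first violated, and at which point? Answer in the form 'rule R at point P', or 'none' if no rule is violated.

Zone of each point (C = within 1σ̂, B = 1σ̂–2σ̂, A = 2σ̂–3σ̂, * = beyond 3σ̂; sign = side of CL): 1:+C, 2:+C, 3:+C, 4:-C, 5:-B, 6:-C, 7:-C, 8:+C, 9:+B, 10:-B, 11:-C, 12:+B, 13:+C, 14:-C, 15:-C
No rule fires across all 15 points.

none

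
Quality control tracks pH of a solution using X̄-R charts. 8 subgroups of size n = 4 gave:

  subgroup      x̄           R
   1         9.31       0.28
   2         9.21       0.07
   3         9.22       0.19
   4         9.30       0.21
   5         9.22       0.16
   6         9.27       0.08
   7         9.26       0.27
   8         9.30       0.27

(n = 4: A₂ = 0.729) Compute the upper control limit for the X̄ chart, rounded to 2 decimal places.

9.40

X̄̄ = (9.31 + 9.21 + 9.22 + 9.30 + 9.22 + 9.27 + 9.26 + 9.30) / 8 = 74.0900 / 8 = 9.2613
R̄ = (0.28 + 0.07 + 0.19 + 0.21 + 0.16 + 0.08 + 0.27 + 0.27) / 8 = 1.5300 / 8 = 0.1913
UCL = X̄̄ + A₂·R̄ = 9.2613 + 0.729 × 0.1913 = 9.4007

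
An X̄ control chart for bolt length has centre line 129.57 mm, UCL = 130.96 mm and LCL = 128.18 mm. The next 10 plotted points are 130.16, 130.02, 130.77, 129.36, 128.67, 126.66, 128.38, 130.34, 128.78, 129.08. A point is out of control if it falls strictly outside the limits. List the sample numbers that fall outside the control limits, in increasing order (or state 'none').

Compare each point to [128.18, 130.96]: sample 6 = 126.66 < LCL.

6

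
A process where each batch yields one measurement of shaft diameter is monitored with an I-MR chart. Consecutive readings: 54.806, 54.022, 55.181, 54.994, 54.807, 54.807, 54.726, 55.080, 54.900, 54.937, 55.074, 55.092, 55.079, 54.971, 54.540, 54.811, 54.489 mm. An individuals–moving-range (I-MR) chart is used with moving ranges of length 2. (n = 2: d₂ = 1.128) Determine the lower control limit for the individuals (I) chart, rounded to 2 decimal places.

X̄ = (54.806 + 54.022 + 55.181 + 54.994 + 54.807 + 54.807 + 54.726 + 55.080 + 54.900 + 54.937 + 55.074 + 55.092 + 55.079 + 54.971 + 54.540 + 54.811 + 54.489) / 17 = 54.8421
Moving ranges: 0.784, 1.159, 0.187, 0.187, 0.000, 0.081, 0.354, 0.180, 0.037, 0.137, 0.018, 0.013, 0.108, 0.431, 0.271, 0.322; M̄R̄ = 4.2690 / 16 = 0.2668
LCL = X̄ − 3·M̄R̄/d₂ = 54.8421 − 3 × 0.2668 / 1.128 = 54.1325

54.13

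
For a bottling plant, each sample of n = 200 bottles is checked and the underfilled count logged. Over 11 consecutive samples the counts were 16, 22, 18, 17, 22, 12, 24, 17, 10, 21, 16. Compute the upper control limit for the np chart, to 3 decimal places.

29.786

p̄ = Σdᵢ / (k·n) = 195 / (11 × 200) = 0.08864
UCL = np̄ + 3·√(np̄(1−p̄)) = 17.7273 + 3 × √(17.7273×0.91136) = 17.7273 + 3 × 4.0195 = 29.7856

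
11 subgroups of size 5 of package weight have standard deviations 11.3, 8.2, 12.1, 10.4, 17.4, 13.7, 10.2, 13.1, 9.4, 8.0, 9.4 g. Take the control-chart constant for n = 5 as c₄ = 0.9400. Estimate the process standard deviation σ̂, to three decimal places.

11.915

s̄ = (11.3 + 8.2 + 12.1 + 10.4 + 17.4 + 13.7 + 10.2 + 13.1 + 9.4 + 8.0 + 9.4) / 11 = 11.2000
σ̂ = s̄ / c₄ = 11.2000 / 0.9400 = 11.9149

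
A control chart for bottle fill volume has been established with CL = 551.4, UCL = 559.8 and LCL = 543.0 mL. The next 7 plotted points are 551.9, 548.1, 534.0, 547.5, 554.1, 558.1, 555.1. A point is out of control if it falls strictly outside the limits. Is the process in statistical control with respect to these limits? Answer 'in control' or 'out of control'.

Compare each point to [543.0, 559.8]: sample 3 = 534.0 < LCL.

out of control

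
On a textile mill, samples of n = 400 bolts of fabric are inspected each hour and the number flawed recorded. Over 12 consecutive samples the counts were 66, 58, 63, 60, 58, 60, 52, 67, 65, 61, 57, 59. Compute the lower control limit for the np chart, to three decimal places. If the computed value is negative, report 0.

p̄ = Σdᵢ / (k·n) = 726 / (12 × 400) = 0.15125
LCL = np̄ − 3·√(np̄(1−p̄)) = 60.5000 − 3 × 7.1658 = 39.0025

39.002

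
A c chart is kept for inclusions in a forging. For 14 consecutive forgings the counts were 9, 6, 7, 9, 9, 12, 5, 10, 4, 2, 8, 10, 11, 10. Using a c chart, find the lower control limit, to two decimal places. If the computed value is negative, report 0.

0.00

c̄ = (9 + 6 + 7 + 9 + 9 + 12 + 5 + 10 + 4 + 2 + 8 + 10 + 11 + 10) / 14 = 112 / 14 = 8.0000
LCL = c̄ − 3√c̄ = 8.0000 − 3 × 2.8284 = -0.4853 → 0 (cannot be negative)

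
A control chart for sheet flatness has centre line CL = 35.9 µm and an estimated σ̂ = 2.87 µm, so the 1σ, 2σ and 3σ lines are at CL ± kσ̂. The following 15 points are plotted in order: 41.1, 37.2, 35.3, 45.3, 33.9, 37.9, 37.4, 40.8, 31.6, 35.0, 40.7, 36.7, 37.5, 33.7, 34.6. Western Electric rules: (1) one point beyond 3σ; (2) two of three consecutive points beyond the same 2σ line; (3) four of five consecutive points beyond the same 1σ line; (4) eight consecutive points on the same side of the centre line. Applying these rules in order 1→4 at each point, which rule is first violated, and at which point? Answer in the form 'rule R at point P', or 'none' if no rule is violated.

rule 1 at point 4

Zone of each point (C = within 1σ̂, B = 1σ̂–2σ̂, A = 2σ̂–3σ̂, * = beyond 3σ̂; sign = side of CL): 1:+B, 2:+C, 3:-C, 4:+*, 5:-C, 6:+C, 7:+C, 8:+B, 9:-B, 10:-C, 11:+B, 12:+C, 13:+C, 14:-C, 15:-C
Rule 1 (one point beyond the 3σ limits) is satisfied at point 4.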